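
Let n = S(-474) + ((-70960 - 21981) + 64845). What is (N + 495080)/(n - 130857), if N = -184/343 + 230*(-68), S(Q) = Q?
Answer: -164447736/54683461 ≈ -3.0073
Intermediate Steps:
n = -28570 (n = -474 + ((-70960 - 21981) + 64845) = -474 + (-92941 + 64845) = -474 - 28096 = -28570)
N = -5364704/343 (N = -184*1/343 - 15640 = -184/343 - 15640 = -5364704/343 ≈ -15641.)
(N + 495080)/(n - 130857) = (-5364704/343 + 495080)/(-28570 - 130857) = (164447736/343)/(-159427) = (164447736/343)*(-1/159427) = -164447736/54683461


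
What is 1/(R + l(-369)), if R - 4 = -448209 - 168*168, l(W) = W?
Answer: -1/476798 ≈ -2.0973e-6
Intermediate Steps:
R = -476429 (R = 4 + (-448209 - 168*168) = 4 + (-448209 - 1*28224) = 4 + (-448209 - 28224) = 4 - 476433 = -476429)
1/(R + l(-369)) = 1/(-476429 - 369) = 1/(-476798) = -1/476798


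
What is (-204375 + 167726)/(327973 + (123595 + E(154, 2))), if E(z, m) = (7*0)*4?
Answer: -36649/451568 ≈ -0.081159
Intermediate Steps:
E(z, m) = 0 (E(z, m) = 0*4 = 0)
(-204375 + 167726)/(327973 + (123595 + E(154, 2))) = (-204375 + 167726)/(327973 + (123595 + 0)) = -36649/(327973 + 123595) = -36649/451568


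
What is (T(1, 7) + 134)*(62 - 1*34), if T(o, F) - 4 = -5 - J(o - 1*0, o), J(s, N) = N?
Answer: 3696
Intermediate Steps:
T(o, F) = -1 - o (T(o, F) = 4 + (-5 - o) = -1 - o)
(T(1, 7) + 134)*(62 - 1*34) = ((-1 - 1*1) + 134)*(62 - 1*34) = ((-1 - 1) + 134)*(62 - 34) = (-2 + 134)*28 = 132*28 = 3696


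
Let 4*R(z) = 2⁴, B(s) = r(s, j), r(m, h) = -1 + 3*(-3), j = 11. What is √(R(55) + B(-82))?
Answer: I*√6 ≈ 2.4495*I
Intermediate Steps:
r(m, h) = -10 (r(m, h) = -1 - 9 = -10)
B(s) = -10
R(z) = 4 (R(z) = (¼)*2⁴ = (¼)*16 = 4)
√(R(55) + B(-82)) = √(4 - 10) = √(-6) = I*√6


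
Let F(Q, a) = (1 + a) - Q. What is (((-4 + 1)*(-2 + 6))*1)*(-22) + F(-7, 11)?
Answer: 283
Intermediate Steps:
F(Q, a) = 1 + a - Q
(((-4 + 1)*(-2 + 6))*1)*(-22) + F(-7, 11) = (((-4 + 1)*(-2 + 6))*1)*(-22) + (1 + 11 - 1*(-7)) = (-3*4*1)*(-22) + (1 + 11 + 7) = -12*1*(-22) + 19 = -12*(-22) + 19 = 264 + 19 = 283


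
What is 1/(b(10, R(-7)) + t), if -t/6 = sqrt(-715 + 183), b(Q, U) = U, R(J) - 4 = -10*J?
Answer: 37/12314 + 3*I*sqrt(133)/6157 ≈ 0.0030047 + 0.0056192*I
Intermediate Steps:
R(J) = 4 - 10*J
t = -12*I*sqrt(133) (t = -6*sqrt(-715 + 183) = -12*I*sqrt(133) ≈ -138.39*I)
1/(b(10, R(-7)) + t) = 1/((4 - 10*(-7)) - 12*I*sqrt(133)) = 1/((4 + 70) - 12*I*sqrt(133)) = 1/(74 - 12*I*sqrt(133))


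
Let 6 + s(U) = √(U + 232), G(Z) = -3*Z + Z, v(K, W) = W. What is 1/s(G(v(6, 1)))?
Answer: 3/97 + √230/194 ≈ 0.10910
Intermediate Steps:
G(Z) = -2*Z
s(U) = -6 + √(232 + U) (s(U) = -6 + √(U + 232) = -6 + √(232 + U))
1/s(G(v(6, 1))) = 1/(-6 + √(232 - 2*1)) = 1/(-6 + √(232 - 2)) = 1/(-6 + √230)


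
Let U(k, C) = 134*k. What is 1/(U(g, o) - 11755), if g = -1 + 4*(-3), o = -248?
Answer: -1/13497 ≈ -7.4091e-5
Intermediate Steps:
g = -13 (g = -1 - 12 = -13)
1/(U(g, o) - 11755) = 1/(134*(-13) - 11755) = 1/(-1742 - 11755) = 1/(-13497) = -1/13497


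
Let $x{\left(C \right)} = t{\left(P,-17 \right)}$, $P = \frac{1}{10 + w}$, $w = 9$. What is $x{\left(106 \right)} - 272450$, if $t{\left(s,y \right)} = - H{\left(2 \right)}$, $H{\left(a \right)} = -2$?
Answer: $-272448$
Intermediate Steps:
$P = \frac{1}{19}$ ($P = \frac{1}{10 + 9} = \frac{1}{19} \approx 0.052632$)
$t{\left(s,y \right)} = 2$ ($t{\left(s,y \right)} = \left(-1\right) \left(-2\right) = 2$)
$x{\left(C \right)} = 2$
$x{\left(106 \right)} - 272450 = 2 - 272450 = -272448$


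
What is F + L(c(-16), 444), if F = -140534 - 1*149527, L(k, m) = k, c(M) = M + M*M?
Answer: -289821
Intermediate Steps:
c(M) = M + M²
F = -290061 (F = -140534 - 149527 = -290061)
F + L(c(-16), 444) = -290061 - 16*(1 - 16) = -290061 - 16*(-15) = -290061 + 240 = -289821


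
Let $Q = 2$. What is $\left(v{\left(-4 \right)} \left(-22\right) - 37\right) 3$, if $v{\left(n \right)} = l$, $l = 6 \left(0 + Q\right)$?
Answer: $-903$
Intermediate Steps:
$l = 12$ ($l = 6 \left(0 + 2\right) = 6 \cdot 2 = 12$)
$v{\left(n \right)} = 12$
$\left(v{\left(-4 \right)} \left(-22\right) - 37\right) 3 = \left(12 \left(-22\right) - 37\right) 3 = \left(-264 - 37\right) 3 = \left(-301\right) 3 = -903$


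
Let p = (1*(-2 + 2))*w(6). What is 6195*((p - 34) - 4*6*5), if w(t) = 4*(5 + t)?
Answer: -954030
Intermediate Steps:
w(t) = 20 + 4*t
p = 0 (p = (1*(-2 + 2))*(20 + 4*6) = (1*0)*(20 + 24) = 0*44 = 0)
6195*((p - 34) - 4*6*5) = 6195*((0 - 34) - 4*6*5) = 6195*(-34 - 24*5) = 6195*(-34 - 120) = 6195*(-154) = -954030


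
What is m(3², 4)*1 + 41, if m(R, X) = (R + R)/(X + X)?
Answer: 173/4 ≈ 43.250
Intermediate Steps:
m(R, X) = R/X (m(R, X) = (2*R)/((2*X)) = (2*R)*(1/(2*X)) = R/X)
m(3², 4)*1 + 41 = (3²/4)*1 + 41 = (9*(¼))*1 + 41 = (9/4)*1 + 41 = 9/4 + 41 = 173/4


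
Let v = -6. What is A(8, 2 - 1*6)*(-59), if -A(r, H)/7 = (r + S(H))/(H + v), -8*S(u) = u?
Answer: -7021/20 ≈ -351.05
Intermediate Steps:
S(u) = -u/8
A(r, H) = -7*(r - H/8)/(-6 + H) (A(r, H) = -7*(r - H/8)/(H - 6) = -7*(r - H/8)/(-6 + H))
A(8, 2 - 1*6)*(-59) = (7*((2 - 1*6) - 8*8)/(8*(-6 + (2 - 1*6))))*(-59) = (7*((2 - 6) - 64)/(8*(-6 + (2 - 6))))*(-59) = (7*(-4 - 64)/(8*(-6 - 4)))*(-59) = ((7/8)*(-68)/(-10))*(-59) = ((7/8)*(-⅒)*(-68))*(-59) = (119/20)*(-59) = -7021/20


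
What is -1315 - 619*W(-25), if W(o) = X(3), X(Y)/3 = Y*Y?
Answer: -18028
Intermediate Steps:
X(Y) = 3*Y**2 (X(Y) = 3*(Y*Y) = 3*Y**2)
W(o) = 27 (W(o) = 3*3**2 = 3*9 = 27)
-1315 - 619*W(-25) = -1315 - 619*27 = -1315 - 16713 = -18028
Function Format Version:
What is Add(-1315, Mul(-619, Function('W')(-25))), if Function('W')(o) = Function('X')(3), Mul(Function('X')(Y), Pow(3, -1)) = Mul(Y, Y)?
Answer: -18028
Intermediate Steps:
Function('X')(Y) = Mul(3, Pow(Y, 2)) (Function('X')(Y) = Mul(3, Mul(Y, Y)) = Mul(3, Pow(Y, 2)))
Function('W')(o) = 27 (Function('W')(o) = Mul(3, Pow(3, 2)) = Mul(3, 9) = 27)
Add(-1315, Mul(-619, Function('W')(-25))) = Add(-1315, Mul(-619, 27)) = Add(-1315, -16713) = -18028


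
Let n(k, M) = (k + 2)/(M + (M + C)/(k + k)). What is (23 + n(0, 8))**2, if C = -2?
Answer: 529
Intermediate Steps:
n(k, M) = (2 + k)/(M + (-2 + M)/(2*k)) (n(k, M) = (k + 2)/(M + (M - 2)/(k + k)) = (2 + k)/(M + (-2 + M)/((2*k))) = (2 + k)/(M + (-2 + M)*(1/(2*k))) = (2 + k)/(M + (-2 + M)/(2*k)))
(23 + n(0, 8))**2 = (23 + 2*0*(2 + 0)/(-2 + 8 + 2*8*0))**2 = (23 + 2*0*2/(-2 + 8 + 0))**2 = (23 + 2*0*2/6)**2 = (23 + 2*0*(1/6)*2)**2 = (23 + 0)**2 = 23**2 = 529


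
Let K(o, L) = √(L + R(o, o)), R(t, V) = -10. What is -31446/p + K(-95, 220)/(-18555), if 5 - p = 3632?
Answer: 3494/403 - √210/18555 ≈ 8.6692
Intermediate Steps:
p = -3627 (p = 5 - 1*3632 = 5 - 3632 = -3627)
K(o, L) = √(-10 + L) (K(o, L) = √(L - 10) = √(-10 + L))
-31446/p + K(-95, 220)/(-18555) = -31446/(-3627) + √(-10 + 220)/(-18555) = -31446*(-1/3627) + √210*(-1/18555) = 3494/403 - √210/18555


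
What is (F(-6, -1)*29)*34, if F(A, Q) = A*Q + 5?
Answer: 10846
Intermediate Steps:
F(A, Q) = 5 + A*Q
(F(-6, -1)*29)*34 = ((5 - 6*(-1))*29)*34 = ((5 + 6)*29)*34 = (11*29)*34 = 319*34 = 10846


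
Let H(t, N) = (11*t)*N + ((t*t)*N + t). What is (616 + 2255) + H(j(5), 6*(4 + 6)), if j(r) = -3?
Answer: 1428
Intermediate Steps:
H(t, N) = t + N*t**2 + 11*N*t (H(t, N) = 11*N*t + (t**2*N + t) = 11*N*t + (N*t**2 + t) = 11*N*t + (t + N*t**2) = t + N*t**2 + 11*N*t)
(616 + 2255) + H(j(5), 6*(4 + 6)) = (616 + 2255) - 3*(1 + 11*(6*(4 + 6)) + (6*(4 + 6))*(-3)) = 2871 - 3*(1 + 11*(6*10) + (6*10)*(-3)) = 2871 - 3*(1 + 11*60 + 60*(-3)) = 2871 - 3*(1 + 660 - 180) = 2871 - 3*481 = 2871 - 1443 = 1428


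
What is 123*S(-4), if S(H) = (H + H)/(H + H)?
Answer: 123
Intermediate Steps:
S(H) = 1 (S(H) = (2*H)/((2*H)) = (2*H)*(1/(2*H)) = 1)
123*S(-4) = 123*1 = 123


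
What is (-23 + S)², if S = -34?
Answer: 3249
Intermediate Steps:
(-23 + S)² = (-23 - 34)² = (-57)² = 3249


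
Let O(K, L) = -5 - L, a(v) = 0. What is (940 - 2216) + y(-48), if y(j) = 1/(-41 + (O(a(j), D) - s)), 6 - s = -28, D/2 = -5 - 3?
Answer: -81665/64 ≈ -1276.0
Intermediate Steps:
D = -16 (D = 2*(-5 - 3) = 2*(-8) = -16)
s = 34 (s = 6 - 1*(-28) = 6 + 28 = 34)
y(j) = -1/64 (y(j) = 1/(-41 + ((-5 - 1*(-16)) - 1*34)) = 1/(-41 + ((-5 + 16) - 34)) = 1/(-41 + (11 - 34)) = 1/(-41 - 23) = 1/(-64) = -1/64)
(940 - 2216) + y(-48) = (940 - 2216) - 1/64 = -1276 - 1/64 = -81665/64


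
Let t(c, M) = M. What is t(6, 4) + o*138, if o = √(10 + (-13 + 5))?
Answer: 4 + 138*√2 ≈ 199.16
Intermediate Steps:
o = √2 (o = √(10 - 8) = √2 ≈ 1.4142)
t(6, 4) + o*138 = 4 + √2*138 = 4 + 138*√2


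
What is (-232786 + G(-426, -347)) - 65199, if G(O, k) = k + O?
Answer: -298758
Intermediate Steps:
G(O, k) = O + k
(-232786 + G(-426, -347)) - 65199 = (-232786 + (-426 - 347)) - 65199 = (-232786 - 773) - 65199 = -233559 - 65199 = -298758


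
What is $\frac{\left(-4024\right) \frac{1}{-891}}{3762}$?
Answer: $\frac{2012}{1675971} \approx 0.0012005$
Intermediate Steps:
$\frac{\left(-4024\right) \frac{1}{-891}}{3762} = \left(-4024\right) \left(- \frac{1}{891}\right) \frac{1}{3762} = \frac{4024}{891} \cdot \frac{1}{3762} = \frac{2012}{1675971}$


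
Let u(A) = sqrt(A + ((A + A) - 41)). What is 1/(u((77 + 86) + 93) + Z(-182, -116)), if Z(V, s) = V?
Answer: -182/32397 - sqrt(727)/32397 ≈ -0.0064501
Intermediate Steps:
u(A) = sqrt(-41 + 3*A) (u(A) = sqrt(A + (2*A - 41)) = sqrt(A + (-41 + 2*A)) = sqrt(-41 + 3*A))
1/(u((77 + 86) + 93) + Z(-182, -116)) = 1/(sqrt(-41 + 3*((77 + 86) + 93)) - 182) = 1/(sqrt(-41 + 3*(163 + 93)) - 182) = 1/(sqrt(-41 + 3*256) - 182) = 1/(sqrt(-41 + 768) - 182) = 1/(sqrt(727) - 182) = 1/(-182 + sqrt(727))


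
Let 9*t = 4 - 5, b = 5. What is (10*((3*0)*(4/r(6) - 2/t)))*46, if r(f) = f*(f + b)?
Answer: 0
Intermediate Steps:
r(f) = f*(5 + f) (r(f) = f*(f + 5) = f*(5 + f))
t = -⅑ (t = (4 - 5)/9 = (⅑)*(-1) = -⅑ ≈ -0.11111)
(10*((3*0)*(4/r(6) - 2/t)))*46 = (10*((3*0)*(4/((6*(5 + 6))) - 2/(-⅑))))*46 = (10*(0*(4/((6*11)) - 2*(-9))))*46 = (10*(0*(4/66 + 18)))*46 = (10*(0*(4*(1/66) + 18)))*46 = (10*(0*(2/33 + 18)))*46 = (10*(0*(596/33)))*46 = (10*0)*46 = 0*46 = 0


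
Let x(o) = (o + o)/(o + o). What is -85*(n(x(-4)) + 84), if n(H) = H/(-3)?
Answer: -21335/3 ≈ -7111.7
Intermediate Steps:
x(o) = 1 (x(o) = (2*o)/((2*o)) = (2*o)*(1/(2*o)) = 1)
n(H) = -H/3 (n(H) = H*(-⅓) = -H/3)
-85*(n(x(-4)) + 84) = -85*(-⅓*1 + 84) = -85*(-⅓ + 84) = -85*251/3 = -21335/3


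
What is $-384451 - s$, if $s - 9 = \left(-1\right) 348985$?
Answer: $-35475$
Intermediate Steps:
$s = -348976$ ($s = 9 - 348985 = -348976$)
$-384451 - s = -384451 - -348976 = -384451 + 348976 = -35475$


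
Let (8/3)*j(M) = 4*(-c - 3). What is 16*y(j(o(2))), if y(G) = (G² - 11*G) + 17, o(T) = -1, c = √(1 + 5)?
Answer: 1604 + 480*√6 ≈ 2779.8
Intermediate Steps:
c = √6 ≈ 2.4495
j(M) = -9/2 - 3*√6/2 (j(M) = 3*(4*(-√6 - 3))/8 = 3*(4*(-3 - √6))/8 = 3*(-12 - 4*√6)/8 = -9/2 - 3*√6/2)
y(G) = 17 + G² - 11*G
16*y(j(o(2))) = 16*(17 + (-9/2 - 3*√6/2)² - 11*(-9/2 - 3*√6/2)) = 16*(17 + (-9/2 - 3*√6/2)² + (99/2 + 33*√6/2)) = 16*(133/2 + (-9/2 - 3*√6/2)² + 33*√6/2) = 1064 + 16*(-9/2 - 3*√6/2)² + 264*√6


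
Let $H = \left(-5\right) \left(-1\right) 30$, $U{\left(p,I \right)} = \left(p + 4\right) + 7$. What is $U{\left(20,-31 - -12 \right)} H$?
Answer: $4650$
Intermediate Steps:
$U{\left(p,I \right)} = 11 + p$ ($U{\left(p,I \right)} = \left(4 + p\right) + 7 = 11 + p$)
$H = 150$ ($H = 5 \cdot 30 = 150$)
$U{\left(20,-31 - -12 \right)} H = \left(11 + 20\right) 150 = 31 \cdot 150 = 4650$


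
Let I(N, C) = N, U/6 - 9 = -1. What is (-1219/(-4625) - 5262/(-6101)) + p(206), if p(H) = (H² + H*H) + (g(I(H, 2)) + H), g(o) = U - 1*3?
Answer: 2401958105244/28217125 ≈ 85124.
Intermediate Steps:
U = 48 (U = 54 + 6*(-1) = 54 - 6 = 48)
g(o) = 45 (g(o) = 48 - 1*3 = 48 - 3 = 45)
p(H) = 45 + H + 2*H² (p(H) = (H² + H*H) + (45 + H) = (H² + H²) + (45 + H) = 2*H² + (45 + H) = 45 + H + 2*H²)
(-1219/(-4625) - 5262/(-6101)) + p(206) = (-1219/(-4625) - 5262/(-6101)) + (45 + 206 + 2*206²) = (-1219*(-1/4625) - 5262*(-1/6101)) + (45 + 206 + 2*42436) = (1219/4625 + 5262/6101) + (45 + 206 + 84872) = 31773869/28217125 + 85123 = 2401958105244/28217125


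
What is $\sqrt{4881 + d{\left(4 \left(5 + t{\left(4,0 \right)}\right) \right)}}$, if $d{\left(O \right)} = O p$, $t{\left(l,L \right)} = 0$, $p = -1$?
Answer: $\sqrt{4861} \approx 69.721$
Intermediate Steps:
$d{\left(O \right)} = - O$ ($d{\left(O \right)} = O \left(-1\right) = - O$)
$\sqrt{4881 + d{\left(4 \left(5 + t{\left(4,0 \right)}\right) \right)}} = \sqrt{4881 - 4 \left(5 + 0\right)} = \sqrt{4881 - 4 \cdot 5} = \sqrt{4881 - 20} = \sqrt{4861}$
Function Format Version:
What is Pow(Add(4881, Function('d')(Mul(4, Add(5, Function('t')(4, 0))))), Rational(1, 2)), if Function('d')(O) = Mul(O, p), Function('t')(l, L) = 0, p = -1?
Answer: Pow(4861, Rational(1, 2)) ≈ 69.721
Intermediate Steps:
Function('d')(O) = Mul(-1, O) (Function('d')(O) = Mul(O, -1) = Mul(-1, O))
Pow(Add(4881, Function('d')(Mul(4, Add(5, Function('t')(4, 0))))), Rational(1, 2)) = Pow(Add(4881, Mul(-1, Mul(4, Add(5, 0)))), Rational(1, 2)) = Pow(Add(4881, Mul(-1, Mul(4, 5))), Rational(1, 2)) = Pow(Add(4881, Mul(-1, 20)), Rational(1, 2)) = Pow(Add(4881, -20), Rational(1, 2)) = Pow(4861, Rational(1, 2))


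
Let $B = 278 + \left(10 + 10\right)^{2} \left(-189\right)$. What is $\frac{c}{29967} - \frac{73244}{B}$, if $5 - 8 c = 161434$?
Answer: $\frac{2700034223}{9028697496} \approx 0.29905$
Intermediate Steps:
$c = - \frac{161429}{8}$ ($c = \frac{5}{8} - \frac{80717}{4} = - \frac{161429}{8} \approx -20179.0$)
$B = -75322$ ($B = 278 + 20^{2} \left(-189\right) = 278 + 400 \left(-189\right) = 278 - 75600 = -75322$)
$\frac{c}{29967} - \frac{73244}{B} = - \frac{161429}{8 \cdot 29967} - \frac{73244}{-75322} = \left(- \frac{161429}{8}\right) \frac{1}{29967} - - \frac{36622}{37661} = - \frac{161429}{239736} + \frac{36622}{37661} = \frac{2700034223}{9028697496}$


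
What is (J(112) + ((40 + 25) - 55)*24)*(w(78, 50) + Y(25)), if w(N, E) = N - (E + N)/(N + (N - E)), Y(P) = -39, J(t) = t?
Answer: 705056/53 ≈ 13303.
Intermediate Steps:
w(N, E) = N - (E + N)/(-E + 2*N)
(J(112) + ((40 + 25) - 55)*24)*(w(78, 50) + Y(25)) = (112 + ((40 + 25) - 55)*24)*((50 + 78 - 2*78**2 + 50*78)/(50 - 2*78) - 39) = (112 + (65 - 55)*24)*((50 + 78 - 2*6084 + 3900)/(50 - 156) - 39) = (112 + 10*24)*((50 + 78 - 12168 + 3900)/(-106) - 39) = (112 + 240)*(-1/106*(-8140) - 39) = 352*(4070/53 - 39) = 352*(2003/53) = 705056/53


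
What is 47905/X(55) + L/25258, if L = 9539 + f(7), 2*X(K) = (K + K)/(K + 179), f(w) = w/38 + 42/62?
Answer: 6064277504093/29753924 ≈ 2.0381e+5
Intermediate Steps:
f(w) = 21/31 + w/38 (f(w) = w*(1/38) + 42*(1/62) = w/38 + 21/31 = 21/31 + w/38)
X(K) = K/(179 + K) (X(K) = ((K + K)/(K + 179))/2 = ((2*K)/(179 + K))/2 = (2*K/(179 + K))/2 = K/(179 + K))
L = 11237957/1178 (L = 9539 + (21/31 + (1/38)*7) = 9539 + (21/31 + 7/38) = 9539 + 1015/1178 = 11237957/1178 ≈ 9539.9)
47905/X(55) + L/25258 = 47905/((55/(179 + 55))) + (11237957/1178)/25258 = 47905/((55/234)) + (11237957/1178)*(1/25258) = 47905/((55*(1/234))) + 11237957/29753924 = 47905/(55/234) + 11237957/29753924 = 47905*(234/55) + 11237957/29753924 = 203814 + 11237957/29753924 = 6064277504093/29753924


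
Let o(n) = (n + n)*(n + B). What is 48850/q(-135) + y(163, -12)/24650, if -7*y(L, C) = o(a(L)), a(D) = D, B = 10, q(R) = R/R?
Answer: 4214505551/86275 ≈ 48850.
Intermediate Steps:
q(R) = 1
o(n) = 2*n*(10 + n) (o(n) = (n + n)*(n + 10) = (2*n)*(10 + n) = 2*n*(10 + n))
y(L, C) = -2*L*(10 + L)/7
48850/q(-135) + y(163, -12)/24650 = 48850/1 - 2/7*163*(10 + 163)/24650 = 48850*1 - 2/7*163*173*(1/24650) = 48850 - 56398/7*1/24650 = 48850 - 28199/86275 = 4214505551/86275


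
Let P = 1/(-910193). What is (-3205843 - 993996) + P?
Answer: -3822664058928/910193 ≈ -4.1998e+6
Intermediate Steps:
P = -1/910193 ≈ -1.0987e-6
(-3205843 - 993996) + P = (-3205843 - 993996) - 1/910193 = -4199839 - 1/910193 = -3822664058928/910193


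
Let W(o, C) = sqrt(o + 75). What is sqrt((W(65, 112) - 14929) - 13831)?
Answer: sqrt(-28760 + 2*sqrt(35)) ≈ 169.55*I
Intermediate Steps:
W(o, C) = sqrt(75 + o)
sqrt((W(65, 112) - 14929) - 13831) = sqrt((sqrt(75 + 65) - 14929) - 13831) = sqrt((sqrt(140) - 14929) - 13831) = sqrt((2*sqrt(35) - 14929) - 13831) = sqrt((-14929 + 2*sqrt(35)) - 13831) = sqrt(-28760 + 2*sqrt(35))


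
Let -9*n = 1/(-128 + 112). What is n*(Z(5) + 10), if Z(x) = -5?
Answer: 5/144 ≈ 0.034722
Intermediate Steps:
n = 1/144 (n = -1/(9*(-128 + 112)) = -1/9/(-16) = -1/9*(-1/16) = 1/144 ≈ 0.0069444)
n*(Z(5) + 10) = (-5 + 10)/144 = (1/144)*5 = 5/144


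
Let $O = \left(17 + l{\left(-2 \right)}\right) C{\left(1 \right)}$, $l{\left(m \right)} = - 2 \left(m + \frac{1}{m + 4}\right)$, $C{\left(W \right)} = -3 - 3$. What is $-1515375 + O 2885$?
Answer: $-1861575$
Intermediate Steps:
$C{\left(W \right)} = -6$
$l{\left(m \right)} = - 2 m - \frac{2}{4 + m}$ ($l{\left(m \right)} = - 2 \left(m + \frac{1}{4 + m}\right) = - 2 m - \frac{2}{4 + m}$)
$O = -120$ ($O = \left(17 + \frac{2 \left(-1 - \left(-2\right)^{2} - -8\right)}{4 - 2}\right) \left(-6\right) = \left(17 + \frac{2 \left(-1 - 4 + 8\right)}{2}\right) \left(-6\right) = \left(17 + 2 \cdot \frac{1}{2} \left(-1 - 4 + 8\right)\right) \left(-6\right) = \left(17 + 2 \cdot \frac{1}{2} \cdot 3\right) \left(-6\right) = \left(17 + 3\right) \left(-6\right) = 20 \left(-6\right) = -120$)
$-1515375 + O 2885 = -1515375 - 346200 = -1861575$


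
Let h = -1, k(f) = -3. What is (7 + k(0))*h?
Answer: -4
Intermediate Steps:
(7 + k(0))*h = (7 - 3)*(-1) = 4*(-1) = -4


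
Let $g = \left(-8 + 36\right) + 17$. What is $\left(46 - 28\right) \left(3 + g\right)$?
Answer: $864$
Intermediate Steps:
$g = 45$ ($g = 28 + 17 = 45$)
$\left(46 - 28\right) \left(3 + g\right) = \left(46 - 28\right) \left(3 + 45\right) = \left(46 - 28\right) 48 = 18 \cdot 48 = 864$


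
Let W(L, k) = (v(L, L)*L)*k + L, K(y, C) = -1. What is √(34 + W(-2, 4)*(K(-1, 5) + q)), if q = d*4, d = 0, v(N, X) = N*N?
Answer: 2*√17 ≈ 8.2462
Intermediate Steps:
v(N, X) = N²
q = 0 (q = 0*4 = 0)
W(L, k) = L + k*L³ (W(L, k) = (L²*L)*k + L = L³*k + L = k*L³ + L = L + k*L³)
√(34 + W(-2, 4)*(K(-1, 5) + q)) = √(34 + (-2 + 4*(-2)³)*(-1 + 0)) = √(34 + (-2 + 4*(-8))*(-1)) = √(34 + (-2 - 32)*(-1)) = √(34 - 34*(-1)) = √(34 + 34) = √68 = 2*√17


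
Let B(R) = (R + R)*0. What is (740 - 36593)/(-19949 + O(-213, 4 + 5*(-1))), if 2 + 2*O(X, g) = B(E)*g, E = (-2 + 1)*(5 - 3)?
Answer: 629/350 ≈ 1.7971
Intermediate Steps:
E = -2 (E = -1*2 = -2)
B(R) = 0 (B(R) = (2*R)*0 = 0)
O(X, g) = -1 (O(X, g) = -1 + (0*g)/2 = -1 + (½)*0 = -1 + 0 = -1)
(740 - 36593)/(-19949 + O(-213, 4 + 5*(-1))) = (740 - 36593)/(-19949 - 1) = -35853/(-19950) = -35853*(-1/19950) = 629/350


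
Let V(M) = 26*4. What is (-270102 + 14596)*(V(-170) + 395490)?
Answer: -101076640564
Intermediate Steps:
V(M) = 104
(-270102 + 14596)*(V(-170) + 395490) = (-270102 + 14596)*(104 + 395490) = -255506*395594 = -101076640564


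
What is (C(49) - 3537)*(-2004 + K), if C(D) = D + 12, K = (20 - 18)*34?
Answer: 6729536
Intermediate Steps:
K = 68 (K = 2*34 = 68)
C(D) = 12 + D
(C(49) - 3537)*(-2004 + K) = ((12 + 49) - 3537)*(-2004 + 68) = (61 - 3537)*(-1936) = -3476*(-1936) = 6729536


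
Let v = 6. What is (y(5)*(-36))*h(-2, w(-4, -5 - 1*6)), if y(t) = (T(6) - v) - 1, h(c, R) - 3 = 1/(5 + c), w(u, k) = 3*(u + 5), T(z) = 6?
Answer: 120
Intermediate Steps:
w(u, k) = 15 + 3*u (w(u, k) = 3*(5 + u) = 15 + 3*u)
h(c, R) = 3 + 1/(5 + c)
y(t) = -1 (y(t) = (6 - 1*6) - 1 = (6 - 6) - 1 = 0 - 1 = -1)
(y(5)*(-36))*h(-2, w(-4, -5 - 1*6)) = (-1*(-36))*((16 + 3*(-2))/(5 - 2)) = 36*((16 - 6)/3) = 36*((1/3)*10) = 36*(10/3) = 120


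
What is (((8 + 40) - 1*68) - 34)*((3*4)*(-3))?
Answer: 1944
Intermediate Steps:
(((8 + 40) - 1*68) - 34)*((3*4)*(-3)) = ((48 - 68) - 34)*(12*(-3)) = (-20 - 34)*(-36) = -54*(-36) = 1944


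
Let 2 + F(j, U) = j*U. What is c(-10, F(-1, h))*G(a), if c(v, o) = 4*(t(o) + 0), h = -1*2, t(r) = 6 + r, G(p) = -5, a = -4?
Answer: -120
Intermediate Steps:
h = -2
F(j, U) = -2 + U*j (F(j, U) = -2 + j*U = -2 + U*j)
c(v, o) = 24 + 4*o (c(v, o) = 4*((6 + o) + 0) = 4*(6 + o) = 24 + 4*o)
c(-10, F(-1, h))*G(a) = (24 + 4*(-2 - 2*(-1)))*(-5) = (24 + 4*(-2 + 2))*(-5) = (24 + 4*0)*(-5) = (24 + 0)*(-5) = 24*(-5) = -120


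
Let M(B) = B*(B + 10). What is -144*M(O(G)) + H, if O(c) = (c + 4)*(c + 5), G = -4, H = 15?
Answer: 15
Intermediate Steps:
O(c) = (4 + c)*(5 + c)
M(B) = B*(10 + B)
-144*M(O(G)) + H = -144*(20 + (-4)² + 9*(-4))*(10 + (20 + (-4)² + 9*(-4))) + 15 = -144*(20 + 16 - 36)*(10 + (20 + 16 - 36)) + 15 = -0*(10 + 0) + 15 = -0*10 + 15 = -144*0 + 15 = 0 + 15 = 15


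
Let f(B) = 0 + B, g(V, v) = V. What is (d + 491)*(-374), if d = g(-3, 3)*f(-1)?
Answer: -184756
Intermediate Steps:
f(B) = B
d = 3 (d = -3*(-1) = 3)
(d + 491)*(-374) = (3 + 491)*(-374) = 494*(-374) = -184756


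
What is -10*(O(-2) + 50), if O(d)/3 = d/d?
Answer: -530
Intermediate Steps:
O(d) = 3 (O(d) = 3*(d/d) = 3*1 = 3)
-10*(O(-2) + 50) = -10*(3 + 50) = -10*53 = -530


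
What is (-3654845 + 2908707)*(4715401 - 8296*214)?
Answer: -2193688249866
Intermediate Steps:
(-3654845 + 2908707)*(4715401 - 8296*214) = -746138*(4715401 - 1775344) = -746138*2940057 = -2193688249866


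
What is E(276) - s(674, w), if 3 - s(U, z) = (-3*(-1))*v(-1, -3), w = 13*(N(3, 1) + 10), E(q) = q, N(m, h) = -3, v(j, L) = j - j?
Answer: 273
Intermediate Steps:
v(j, L) = 0
w = 91 (w = 13*(-3 + 10) = 13*7 = 91)
s(U, z) = 3 (s(U, z) = 3 - (-3*(-1))*0 = 3 - 3*0 = 3 - 1*0 = 3 + 0 = 3)
E(276) - s(674, w) = 276 - 1*3 = 276 - 3 = 273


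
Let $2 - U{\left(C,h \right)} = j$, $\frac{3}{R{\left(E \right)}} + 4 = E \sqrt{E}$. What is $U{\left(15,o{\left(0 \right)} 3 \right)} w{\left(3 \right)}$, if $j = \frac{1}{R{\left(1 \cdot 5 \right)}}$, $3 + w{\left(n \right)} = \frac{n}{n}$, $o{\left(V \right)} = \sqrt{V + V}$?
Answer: $- \frac{20}{3} + \frac{10 \sqrt{5}}{3} \approx 0.78689$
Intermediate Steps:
$o{\left(V \right)} = \sqrt{2} \sqrt{V}$ ($o{\left(V \right)} = \sqrt{2 V} = \sqrt{2} \sqrt{V}$)
$w{\left(n \right)} = -2$ ($w{\left(n \right)} = -3 + \frac{n}{n} = -3 + 1 = -2$)
$R{\left(E \right)} = \frac{3}{-4 + E^{\frac{3}{2}}}$ ($R{\left(E \right)} = \frac{3}{-4 + E \sqrt{E}} = \frac{3}{-4 + E^{\frac{3}{2}}}$)
$j = - \frac{4}{3} + \frac{5 \sqrt{5}}{3}$ ($j = \frac{1}{3 \frac{1}{-4 + \left(1 \cdot 5\right)^{\frac{3}{2}}}} = \frac{1}{3 \frac{1}{-4 + 5^{\frac{3}{2}}}} = \frac{1}{3 \frac{1}{-4 + 5 \sqrt{5}}} = - \frac{4}{3} + \frac{5 \sqrt{5}}{3} \approx 2.3934$)
$U{\left(C,h \right)} = \frac{10}{3} - \frac{5 \sqrt{5}}{3}$ ($U{\left(C,h \right)} = 2 - \left(- \frac{4}{3} + \frac{5 \sqrt{5}}{3}\right) = 2 + \left(\frac{4}{3} - \frac{5 \sqrt{5}}{3}\right) = \frac{10}{3} - \frac{5 \sqrt{5}}{3}$)
$U{\left(15,o{\left(0 \right)} 3 \right)} w{\left(3 \right)} = \left(\frac{10}{3} - \frac{5 \sqrt{5}}{3}\right) \left(-2\right) = - \frac{20}{3} + \frac{10 \sqrt{5}}{3}$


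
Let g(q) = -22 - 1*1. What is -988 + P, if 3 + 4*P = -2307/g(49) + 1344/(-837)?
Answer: -12372943/12834 ≈ -964.08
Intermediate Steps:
g(q) = -23 (g(q) = -22 - 1 = -23)
P = 307049/12834 (P = -¾ + (-2307/(-23) + 1344/(-837))/4 = -¾ + (-2307*(-1/23) + 1344*(-1/837))/4 = -¾ + (2307/23 - 448/279)/4 = -¾ + (¼)*(633349/6417) = -¾ + 633349/25668 = 307049/12834 ≈ 23.925)
-988 + P = -988 + 307049/12834 = -12372943/12834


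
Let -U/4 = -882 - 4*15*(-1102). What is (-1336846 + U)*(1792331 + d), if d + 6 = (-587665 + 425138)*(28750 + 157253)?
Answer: 48299383974202288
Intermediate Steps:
d = -30230509587 (d = -6 + (-587665 + 425138)*(28750 + 157253) = -6 - 162527*186003 = -6 - 30230509581 = -30230509587)
U = -260952 (U = -4*(-882 - 4*15*(-1102)) = -4*(-882 - 60*(-1102)) = -4*(-882 + 66120) = -4*65238 = -260952)
(-1336846 + U)*(1792331 + d) = (-1336846 - 260952)*(1792331 - 30230509587) = -1597798*(-30228717256) = 48299383974202288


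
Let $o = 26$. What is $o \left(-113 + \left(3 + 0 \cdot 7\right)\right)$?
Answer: $-2860$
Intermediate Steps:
$o \left(-113 + \left(3 + 0 \cdot 7\right)\right) = 26 \left(-113 + \left(3 + 0 \cdot 7\right)\right) = 26 \left(-113 + \left(3 + 0\right)\right) = 26 \left(-113 + 3\right) = 26 \left(-110\right) = -2860$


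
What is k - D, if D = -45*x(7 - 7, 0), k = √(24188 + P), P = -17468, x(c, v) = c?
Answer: 8*√105 ≈ 81.976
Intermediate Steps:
k = 8*√105 (k = √(24188 - 17468) = √6720 = 8*√105 ≈ 81.976)
D = 0 (D = -45*(7 - 7) = -45*0 = 0)
k - D = 8*√105 - 1*0 = 8*√105 + 0 = 8*√105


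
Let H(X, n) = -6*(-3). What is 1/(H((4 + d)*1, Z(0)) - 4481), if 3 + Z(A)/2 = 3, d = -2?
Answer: -1/4463 ≈ -0.00022406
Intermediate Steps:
Z(A) = 0 (Z(A) = -6 + 2*3 = -6 + 6 = 0)
H(X, n) = 18
1/(H((4 + d)*1, Z(0)) - 4481) = 1/(18 - 4481) = 1/(-4463) = -1/4463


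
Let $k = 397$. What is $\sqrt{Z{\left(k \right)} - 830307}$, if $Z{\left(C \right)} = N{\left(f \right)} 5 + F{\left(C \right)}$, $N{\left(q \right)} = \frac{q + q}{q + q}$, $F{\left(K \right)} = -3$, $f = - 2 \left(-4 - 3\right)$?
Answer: $7 i \sqrt{16945} \approx 911.21 i$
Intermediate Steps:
$f = 14$ ($f = \left(-2\right) \left(-7\right) = 14$)
$N{\left(q \right)} = 1$ ($N{\left(q \right)} = \frac{2 q}{2 q} = 2 q \frac{1}{2 q} = 1$)
$Z{\left(C \right)} = 2$ ($Z{\left(C \right)} = 1 \cdot 5 - 3 = 5 - 3 = 2$)
$\sqrt{Z{\left(k \right)} - 830307} = \sqrt{2 - 830307} = \sqrt{-830305} = 7 i \sqrt{16945}$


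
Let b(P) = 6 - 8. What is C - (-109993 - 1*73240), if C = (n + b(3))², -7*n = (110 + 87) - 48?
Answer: 9004986/49 ≈ 1.8378e+5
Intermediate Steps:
b(P) = -2
n = -149/7 (n = -((110 + 87) - 48)/7 = -(197 - 48)/7 = -⅐*149 = -149/7 ≈ -21.286)
C = 26569/49 (C = (-149/7 - 2)² = (-163/7)² = 26569/49 ≈ 542.22)
C - (-109993 - 1*73240) = 26569/49 - (-109993 - 1*73240) = 26569/49 - (-109993 - 73240) = 26569/49 - 1*(-183233) = 26569/49 + 183233 = 9004986/49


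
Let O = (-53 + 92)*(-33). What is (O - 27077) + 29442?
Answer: 1078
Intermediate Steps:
O = -1287 (O = 39*(-33) = -1287)
(O - 27077) + 29442 = (-1287 - 27077) + 29442 = -28364 + 29442 = 1078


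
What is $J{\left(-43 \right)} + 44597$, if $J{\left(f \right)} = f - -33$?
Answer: $44587$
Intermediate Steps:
$J{\left(f \right)} = 33 + f$ ($J{\left(f \right)} = f + 33 = 33 + f$)
$J{\left(-43 \right)} + 44597 = \left(33 - 43\right) + 44597 = -10 + 44597 = 44587$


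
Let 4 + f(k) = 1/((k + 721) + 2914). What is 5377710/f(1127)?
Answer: -8536218340/6349 ≈ -1.3445e+6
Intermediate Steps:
f(k) = -4 + 1/(3635 + k) (f(k) = -4 + 1/((k + 721) + 2914) = -4 + 1/((721 + k) + 2914) = -4 + 1/(3635 + k))
5377710/f(1127) = 5377710/(((-14539 - 4*1127)/(3635 + 1127))) = 5377710/(((-14539 - 4508)/4762)) = 5377710/(((1/4762)*(-19047))) = 5377710/(-19047/4762) = 5377710*(-4762/19047) = -8536218340/6349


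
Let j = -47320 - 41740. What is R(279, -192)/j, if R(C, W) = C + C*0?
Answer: -279/89060 ≈ -0.0031327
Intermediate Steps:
R(C, W) = C (R(C, W) = C + 0 = C)
j = -89060
R(279, -192)/j = 279/(-89060) = 279*(-1/89060) = -279/89060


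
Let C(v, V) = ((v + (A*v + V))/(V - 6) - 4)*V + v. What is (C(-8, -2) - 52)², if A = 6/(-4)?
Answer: 10609/4 ≈ 2652.3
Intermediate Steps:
A = -3/2 (A = 6*(-¼) = -3/2 ≈ -1.5000)
C(v, V) = v + V*(-4 + (V - v/2)/(-6 + V)) (C(v, V) = ((v + (-3*v/2 + V))/(V - 6) - 4)*V + v = ((v + (V - 3*v/2))/(-6 + V) - 4)*V + v = ((V - v/2)/(-6 + V) - 4)*V + v = (-4 + (V - v/2)/(-6 + V))*V + v = V*(-4 + (V - v/2)/(-6 + V)) + v = v + V*(-4 + (V - v/2)/(-6 + V)))
(C(-8, -2) - 52)² = ((-12*(-8) - 6*(-2)² + 48*(-2) - 2*(-8))/(2*(-6 - 2)) - 52)² = ((½)*(96 - 6*4 - 96 + 16)/(-8) - 52)² = ((½)*(-⅛)*(96 - 24 - 96 + 16) - 52)² = ((½)*(-⅛)*(-8) - 52)² = (½ - 52)² = (-103/2)² = 10609/4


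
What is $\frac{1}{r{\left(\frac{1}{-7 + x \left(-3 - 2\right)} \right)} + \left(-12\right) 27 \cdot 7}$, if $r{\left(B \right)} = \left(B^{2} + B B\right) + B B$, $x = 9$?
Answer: $- \frac{2704}{6132669} \approx -0.00044092$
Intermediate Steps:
$r{\left(B \right)} = 3 B^{2}$ ($r{\left(B \right)} = \left(B^{2} + B^{2}\right) + B^{2} = 2 B^{2} + B^{2} = 3 B^{2}$)
$\frac{1}{r{\left(\frac{1}{-7 + x \left(-3 - 2\right)} \right)} + \left(-12\right) 27 \cdot 7} = \frac{1}{3 \left(\frac{1}{-7 + 9 \left(-3 - 2\right)}\right)^{2} + \left(-12\right) 27 \cdot 7} = \frac{1}{3 \left(\frac{1}{-7 + 9 \left(-3 - 2\right)}\right)^{2} - 2268} = \frac{1}{3 \left(\frac{1}{-7 + 9 \left(-5\right)}\right)^{2} - 2268} = \frac{1}{3 \left(\frac{1}{-7 - 45}\right)^{2} - 2268} = \frac{1}{3 \left(\frac{1}{-52}\right)^{2} - 2268} = \frac{1}{3 \left(- \frac{1}{52}\right)^{2} - 2268} = \frac{1}{3 \cdot \frac{1}{2704} - 2268} = \frac{1}{\frac{3}{2704} - 2268} = \frac{1}{- \frac{6132669}{2704}} = - \frac{2704}{6132669}$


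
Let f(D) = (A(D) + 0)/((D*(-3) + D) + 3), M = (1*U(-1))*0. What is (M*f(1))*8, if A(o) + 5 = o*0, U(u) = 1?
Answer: 0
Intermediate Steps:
A(o) = -5 (A(o) = -5 + o*0 = -5 + 0 = -5)
M = 0 (M = (1*1)*0 = 1*0 = 0)
f(D) = -5/(3 - 2*D) (f(D) = (-5 + 0)/((D*(-3) + D) + 3) = -5/((-3*D + D) + 3) = -5/(-2*D + 3) = -5/(3 - 2*D))
(M*f(1))*8 = (0*(5/(-3 + 2*1)))*8 = (0*(5/(-3 + 2)))*8 = (0*(5/(-1)))*8 = (0*(5*(-1)))*8 = (0*(-5))*8 = 0*8 = 0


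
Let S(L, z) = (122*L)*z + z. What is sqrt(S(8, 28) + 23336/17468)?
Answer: sqrt(521723245362)/4367 ≈ 165.40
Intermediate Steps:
S(L, z) = z + 122*L*z (S(L, z) = 122*L*z + z = z + 122*L*z)
sqrt(S(8, 28) + 23336/17468) = sqrt(28*(1 + 122*8) + 23336/17468) = sqrt(28*(1 + 976) + 23336*(1/17468)) = sqrt(28*977 + 5834/4367) = sqrt(27356 + 5834/4367) = sqrt(119469486/4367) = sqrt(521723245362)/4367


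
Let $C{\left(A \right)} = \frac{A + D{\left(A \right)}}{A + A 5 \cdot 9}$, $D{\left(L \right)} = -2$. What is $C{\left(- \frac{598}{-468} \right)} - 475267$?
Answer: $- \frac{502832499}{1058} \approx -4.7527 \cdot 10^{5}$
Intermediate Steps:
$C{\left(A \right)} = \frac{-2 + A}{46 A}$ ($C{\left(A \right)} = \frac{A - 2}{A + A 5 \cdot 9} = \frac{-2 + A}{A + 5 A 9} = \frac{-2 + A}{A + 45 A} = \frac{-2 + A}{46 A}$)
$C{\left(- \frac{598}{-468} \right)} - 475267 = \frac{-2 - \frac{598}{-468}}{46 \left(- \frac{598}{-468}\right)} - 475267 = \frac{-2 - - \frac{23}{18}}{46 \left(\left(-598\right) \left(- \frac{1}{468}\right)\right)} - 475267 = \frac{-2 + \frac{23}{18}}{46 \cdot \frac{23}{18}} - 475267 = \frac{1}{46} \cdot \frac{18}{23} \left(- \frac{13}{18}\right) - 475267 = - \frac{13}{1058} - 475267 = - \frac{502832499}{1058}$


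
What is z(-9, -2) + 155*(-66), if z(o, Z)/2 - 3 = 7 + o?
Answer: -10228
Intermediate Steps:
z(o, Z) = 20 + 2*o (z(o, Z) = 6 + 2*(7 + o) = 6 + (14 + 2*o) = 20 + 2*o)
z(-9, -2) + 155*(-66) = (20 + 2*(-9)) + 155*(-66) = (20 - 18) - 10230 = 2 - 10230 = -10228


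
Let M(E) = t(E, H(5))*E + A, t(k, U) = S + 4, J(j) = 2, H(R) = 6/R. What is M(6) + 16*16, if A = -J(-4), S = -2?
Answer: 266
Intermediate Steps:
t(k, U) = 2 (t(k, U) = -2 + 4 = 2)
A = -2 (A = -1*2 = -2)
M(E) = -2 + 2*E (M(E) = 2*E - 2 = -2 + 2*E)
M(6) + 16*16 = (-2 + 2*6) + 16*16 = (-2 + 12) + 256 = 10 + 256 = 266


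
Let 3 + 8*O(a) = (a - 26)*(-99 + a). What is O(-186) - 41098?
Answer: -268367/8 ≈ -33546.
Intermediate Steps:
O(a) = -3/8 + (-99 + a)*(-26 + a)/8 (O(a) = -3/8 + ((a - 26)*(-99 + a))/8 = -3/8 + ((-26 + a)*(-99 + a))/8 = -3/8 + ((-99 + a)*(-26 + a))/8 = -3/8 + (-99 + a)*(-26 + a)/8)
O(-186) - 41098 = (2571/8 - 125/8*(-186) + (1/8)*(-186)**2) - 41098 = (2571/8 + 11625/4 + (1/8)*34596) - 41098 = (2571/8 + 11625/4 + 8649/2) - 41098 = 60417/8 - 41098 = -268367/8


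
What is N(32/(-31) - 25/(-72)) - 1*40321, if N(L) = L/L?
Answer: -40320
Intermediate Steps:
N(L) = 1
N(32/(-31) - 25/(-72)) - 1*40321 = 1 - 1*40321 = 1 - 40321 = -40320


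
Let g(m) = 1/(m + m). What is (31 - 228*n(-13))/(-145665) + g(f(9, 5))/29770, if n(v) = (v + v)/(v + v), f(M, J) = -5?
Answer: 900019/667145700 ≈ 0.0013491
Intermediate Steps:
g(m) = 1/(2*m)
n(v) = 1 (n(v) = (2*v)/((2*v)) = (2*v)*(1/(2*v)) = 1)
(31 - 228*n(-13))/(-145665) + g(f(9, 5))/29770 = (31 - 228*1)/(-145665) + ((½)/(-5))/29770 = (31 - 228)*(-1/145665) + ((½)*(-⅕))*(1/29770) = -197*(-1/145665) - ⅒*1/29770 = 197/145665 - 1/297700 = 900019/667145700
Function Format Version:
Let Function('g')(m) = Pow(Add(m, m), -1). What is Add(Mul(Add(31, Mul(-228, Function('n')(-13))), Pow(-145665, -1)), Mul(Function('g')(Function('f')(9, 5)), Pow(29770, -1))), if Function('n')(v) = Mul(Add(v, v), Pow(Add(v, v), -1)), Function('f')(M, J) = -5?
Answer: Rational(900019, 667145700) ≈ 0.0013491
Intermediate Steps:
Function('g')(m) = Mul(Rational(1, 2), Pow(m, -1)) (Function('g')(m) = Pow(Mul(2, m), -1) = Mul(Rational(1, 2), Pow(m, -1)))
Function('n')(v) = 1 (Function('n')(v) = Mul(Mul(2, v), Pow(Mul(2, v), -1)) = Mul(Mul(2, v), Mul(Rational(1, 2), Pow(v, -1))) = 1)
Add(Mul(Add(31, Mul(-228, Function('n')(-13))), Pow(-145665, -1)), Mul(Function('g')(Function('f')(9, 5)), Pow(29770, -1))) = Add(Mul(Add(31, Mul(-228, 1)), Pow(-145665, -1)), Mul(Mul(Rational(1, 2), Pow(-5, -1)), Pow(29770, -1))) = Add(Mul(Add(31, -228), Rational(-1, 145665)), Mul(Mul(Rational(1, 2), Rational(-1, 5)), Rational(1, 29770))) = Add(Mul(-197, Rational(-1, 145665)), Mul(Rational(-1, 10), Rational(1, 29770))) = Add(Rational(197, 145665), Rational(-1, 297700)) = Rational(900019, 667145700)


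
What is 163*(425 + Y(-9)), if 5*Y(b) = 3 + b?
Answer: 345397/5 ≈ 69079.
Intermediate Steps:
Y(b) = ⅗ + b/5 (Y(b) = (3 + b)/5 = ⅗ + b/5)
163*(425 + Y(-9)) = 163*(425 + (⅗ + (⅕)*(-9))) = 163*(425 + (⅗ - 9/5)) = 163*(425 - 6/5) = 163*(2119/5) = 345397/5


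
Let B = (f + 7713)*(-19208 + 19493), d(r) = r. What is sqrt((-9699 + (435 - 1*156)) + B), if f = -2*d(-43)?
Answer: sqrt(2213295) ≈ 1487.7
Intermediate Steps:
f = 86 (f = -2*(-43) = 86)
B = 2222715 (B = (86 + 7713)*(-19208 + 19493) = 7799*285 = 2222715)
sqrt((-9699 + (435 - 1*156)) + B) = sqrt((-9699 + (435 - 1*156)) + 2222715) = sqrt((-9699 + (435 - 156)) + 2222715) = sqrt((-9699 + 279) + 2222715) = sqrt(-9420 + 2222715) = sqrt(2213295)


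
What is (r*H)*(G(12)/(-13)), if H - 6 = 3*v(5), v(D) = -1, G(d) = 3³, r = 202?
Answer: -16362/13 ≈ -1258.6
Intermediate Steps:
G(d) = 27
H = 3 (H = 6 + 3*(-1) = 6 - 3 = 3)
(r*H)*(G(12)/(-13)) = (202*3)*(27/(-13)) = 606*(27*(-1/13)) = 606*(-27/13) = -16362/13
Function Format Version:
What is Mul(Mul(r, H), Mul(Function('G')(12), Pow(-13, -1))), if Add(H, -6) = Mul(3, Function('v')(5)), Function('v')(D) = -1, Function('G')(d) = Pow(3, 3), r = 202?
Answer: Rational(-16362, 13) ≈ -1258.6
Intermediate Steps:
Function('G')(d) = 27
H = 3 (H = Add(6, Mul(3, -1)) = Add(6, -3) = 3)
Mul(Mul(r, H), Mul(Function('G')(12), Pow(-13, -1))) = Mul(Mul(202, 3), Mul(27, Pow(-13, -1))) = Mul(606, Mul(27, Rational(-1, 13))) = Mul(606, Rational(-27, 13)) = Rational(-16362, 13)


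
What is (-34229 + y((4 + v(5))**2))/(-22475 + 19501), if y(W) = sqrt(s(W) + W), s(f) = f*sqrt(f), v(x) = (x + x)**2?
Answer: 34229/2974 - 52*sqrt(105)/1487 ≈ 11.151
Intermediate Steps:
v(x) = 4*x**2 (v(x) = (2*x)**2 = 4*x**2)
s(f) = f**(3/2)
y(W) = sqrt(W + W**(3/2)) (y(W) = sqrt(W**(3/2) + W) = sqrt(W + W**(3/2)))
(-34229 + y((4 + v(5))**2))/(-22475 + 19501) = (-34229 + sqrt((4 + 4*5**2)**2 + ((4 + 4*5**2)**2)**(3/2)))/(-22475 + 19501) = (-34229 + sqrt((4 + 4*25)**2 + ((4 + 4*25)**2)**(3/2)))/(-2974) = (-34229 + sqrt((4 + 100)**2 + ((4 + 100)**2)**(3/2)))*(-1/2974) = (-34229 + sqrt(104**2 + (104**2)**(3/2)))*(-1/2974) = (-34229 + sqrt(10816 + 10816**(3/2)))*(-1/2974) = (-34229 + sqrt(10816 + 1124864))*(-1/2974) = (-34229 + sqrt(1135680))*(-1/2974) = (-34229 + 104*sqrt(105))*(-1/2974) = 34229/2974 - 52*sqrt(105)/1487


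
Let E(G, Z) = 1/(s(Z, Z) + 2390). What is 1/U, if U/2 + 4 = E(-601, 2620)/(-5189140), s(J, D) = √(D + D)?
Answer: -307339223744092334300/2458713790002346852801 - 5189140*√1310/2458713790002346852801 ≈ -0.12500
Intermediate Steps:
s(J, D) = √2*√D (s(J, D) = √(2*D) = √2*√D)
E(G, Z) = 1/(2390 + √2*√Z) (E(G, Z) = 1/(√2*√Z + 2390) = 1/(2390 + √2*√Z))
U = -8 - 1/(2594570*(2390 + 2*√1310)) (U = -8 + 2*(1/((2390 + √2*√2620)*(-5189140))) = -8 + 2*(-1/5189140/(2390 + √2*(2*√655))) = -8 + 2*(-1/5189140/(2390 + 2*√1310)) = -8 + 2*(-1/(5189140*(2390 + 2*√1310))) = -8 - 1/(2594570*(2390 + 2*√1310)) ≈ -8.0000)
1/U = 1/(-11845478200399/1480684775020 + √1310/7403423875100)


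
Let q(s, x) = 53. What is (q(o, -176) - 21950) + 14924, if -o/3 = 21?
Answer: -6973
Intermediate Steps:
o = -63 (o = -3*21 = -63)
(q(o, -176) - 21950) + 14924 = (53 - 21950) + 14924 = -21897 + 14924 = -6973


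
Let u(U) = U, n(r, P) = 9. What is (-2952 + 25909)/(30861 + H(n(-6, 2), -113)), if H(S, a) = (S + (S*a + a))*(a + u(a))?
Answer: 2087/25837 ≈ 0.080776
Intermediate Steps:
H(S, a) = 2*a*(S + a + S*a) (H(S, a) = (S + (S*a + a))*(a + a) = (S + (a + S*a))*(2*a) = (S + a + S*a)*(2*a) = 2*a*(S + a + S*a))
(-2952 + 25909)/(30861 + H(n(-6, 2), -113)) = (-2952 + 25909)/(30861 + 2*(-113)*(9 - 113 + 9*(-113))) = 22957/(30861 + 2*(-113)*(9 - 113 - 1017)) = 22957/(30861 + 2*(-113)*(-1121)) = 22957/(30861 + 253346) = 22957/284207 = 22957*(1/284207) = 2087/25837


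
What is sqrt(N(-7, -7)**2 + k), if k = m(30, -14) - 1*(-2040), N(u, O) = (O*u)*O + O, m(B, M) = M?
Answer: sqrt(124526) ≈ 352.88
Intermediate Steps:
N(u, O) = O + u*O**2 (N(u, O) = u*O**2 + O = O + u*O**2)
k = 2026 (k = -14 - 1*(-2040) = -14 + 2040 = 2026)
sqrt(N(-7, -7)**2 + k) = sqrt((-7*(1 - 7*(-7)))**2 + 2026) = sqrt((-7*(1 + 49))**2 + 2026) = sqrt((-7*50)**2 + 2026) = sqrt((-350)**2 + 2026) = sqrt(122500 + 2026) = sqrt(124526)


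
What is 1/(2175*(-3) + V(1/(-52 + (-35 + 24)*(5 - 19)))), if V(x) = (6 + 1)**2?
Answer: -1/6476 ≈ -0.00015442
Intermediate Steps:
V(x) = 49 (V(x) = 7**2 = 49)
1/(2175*(-3) + V(1/(-52 + (-35 + 24)*(5 - 19)))) = 1/(2175*(-3) + 49) = 1/(-6525 + 49) = 1/(-6476) = -1/6476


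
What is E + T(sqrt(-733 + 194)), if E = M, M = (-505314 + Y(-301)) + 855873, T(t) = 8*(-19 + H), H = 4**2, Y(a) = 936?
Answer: 351471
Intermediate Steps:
H = 16
T(t) = -24 (T(t) = 8*(-19 + 16) = 8*(-3) = -24)
M = 351495 (M = (-505314 + 936) + 855873 = -504378 + 855873 = 351495)
E = 351495
E + T(sqrt(-733 + 194)) = 351495 - 24 = 351471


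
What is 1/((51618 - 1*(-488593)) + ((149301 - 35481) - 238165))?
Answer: 1/415866 ≈ 2.4046e-6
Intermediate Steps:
1/((51618 - 1*(-488593)) + ((149301 - 35481) - 238165)) = 1/((51618 + 488593) + (113820 - 238165)) = 1/(540211 - 124345) = 1/415866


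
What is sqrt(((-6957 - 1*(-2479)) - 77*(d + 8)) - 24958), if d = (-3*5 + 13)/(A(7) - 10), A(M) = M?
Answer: I*sqrt(270930)/3 ≈ 173.5*I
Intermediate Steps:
d = 2/3 (d = (-3*5 + 13)/(7 - 10) = (-15 + 13)/(-3) = -2*(-1/3) = 2/3 ≈ 0.66667)
sqrt(((-6957 - 1*(-2479)) - 77*(d + 8)) - 24958) = sqrt(((-6957 - 1*(-2479)) - 77*(2/3 + 8)) - 24958) = sqrt(((-6957 + 2479) - 77*26/3) - 24958) = sqrt((-4478 - 2002/3) - 24958) = sqrt(-15436/3 - 24958) = sqrt(-90310/3) = I*sqrt(270930)/3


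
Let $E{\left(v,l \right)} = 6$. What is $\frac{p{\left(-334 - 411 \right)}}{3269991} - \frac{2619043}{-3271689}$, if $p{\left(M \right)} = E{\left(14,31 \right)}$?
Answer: $\frac{2854755556249}{3566131194933} \approx 0.80052$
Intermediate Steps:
$p{\left(M \right)} = 6$
$\frac{p{\left(-334 - 411 \right)}}{3269991} - \frac{2619043}{-3271689} = \frac{6}{3269991} - \frac{2619043}{-3271689} = 6 \cdot \frac{1}{3269991} - - \frac{2619043}{3271689} = \frac{2}{1089997} + \frac{2619043}{3271689} = \frac{2854755556249}{3566131194933}$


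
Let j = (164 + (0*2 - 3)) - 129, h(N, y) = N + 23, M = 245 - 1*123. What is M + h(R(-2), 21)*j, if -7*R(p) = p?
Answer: 6070/7 ≈ 867.14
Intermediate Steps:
M = 122 (M = 245 - 123 = 122)
R(p) = -p/7
h(N, y) = 23 + N
j = 32 (j = (164 + (0 - 3)) - 129 = (164 - 3) - 129 = 161 - 129 = 32)
M + h(R(-2), 21)*j = 122 + (23 - ⅐*(-2))*32 = 122 + (23 + 2/7)*32 = 122 + (163/7)*32 = 122 + 5216/7 = 6070/7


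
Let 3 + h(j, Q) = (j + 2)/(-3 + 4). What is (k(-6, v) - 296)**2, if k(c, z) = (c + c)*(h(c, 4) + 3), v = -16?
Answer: 61504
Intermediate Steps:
h(j, Q) = -1 + j (h(j, Q) = -3 + (j + 2)/(-3 + 4) = -3 + (2 + j)/1 = -3 + (2 + j)*1 = -3 + (2 + j) = -1 + j)
k(c, z) = 2*c*(2 + c) (k(c, z) = (c + c)*((-1 + c) + 3) = (2*c)*(2 + c) = 2*c*(2 + c))
(k(-6, v) - 296)**2 = (2*(-6)*(2 - 6) - 296)**2 = (2*(-6)*(-4) - 296)**2 = (48 - 296)**2 = (-248)**2 = 61504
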